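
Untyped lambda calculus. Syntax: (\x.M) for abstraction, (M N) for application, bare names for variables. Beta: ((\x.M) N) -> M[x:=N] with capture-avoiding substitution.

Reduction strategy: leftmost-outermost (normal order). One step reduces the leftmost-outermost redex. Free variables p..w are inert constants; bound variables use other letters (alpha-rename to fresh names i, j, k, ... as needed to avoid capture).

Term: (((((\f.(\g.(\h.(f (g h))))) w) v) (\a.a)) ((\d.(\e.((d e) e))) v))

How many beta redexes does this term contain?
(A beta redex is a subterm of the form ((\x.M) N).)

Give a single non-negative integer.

Answer: 2

Derivation:
Term: (((((\f.(\g.(\h.(f (g h))))) w) v) (\a.a)) ((\d.(\e.((d e) e))) v))
  Redex: ((\f.(\g.(\h.(f (g h))))) w)
  Redex: ((\d.(\e.((d e) e))) v)
Total redexes: 2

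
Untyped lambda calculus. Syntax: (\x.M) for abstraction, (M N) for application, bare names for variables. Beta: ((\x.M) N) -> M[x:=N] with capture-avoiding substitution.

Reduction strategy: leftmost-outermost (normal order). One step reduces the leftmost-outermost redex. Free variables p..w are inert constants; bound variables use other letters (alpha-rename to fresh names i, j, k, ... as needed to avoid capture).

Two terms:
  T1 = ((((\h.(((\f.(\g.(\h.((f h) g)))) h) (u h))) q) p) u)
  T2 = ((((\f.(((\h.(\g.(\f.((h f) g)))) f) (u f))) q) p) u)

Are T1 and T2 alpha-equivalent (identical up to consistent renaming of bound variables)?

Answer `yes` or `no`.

Answer: yes

Derivation:
Term 1: ((((\h.(((\f.(\g.(\h.((f h) g)))) h) (u h))) q) p) u)
Term 2: ((((\f.(((\h.(\g.(\f.((h f) g)))) f) (u f))) q) p) u)
Alpha-equivalence: compare structure up to binder renaming.
Result: True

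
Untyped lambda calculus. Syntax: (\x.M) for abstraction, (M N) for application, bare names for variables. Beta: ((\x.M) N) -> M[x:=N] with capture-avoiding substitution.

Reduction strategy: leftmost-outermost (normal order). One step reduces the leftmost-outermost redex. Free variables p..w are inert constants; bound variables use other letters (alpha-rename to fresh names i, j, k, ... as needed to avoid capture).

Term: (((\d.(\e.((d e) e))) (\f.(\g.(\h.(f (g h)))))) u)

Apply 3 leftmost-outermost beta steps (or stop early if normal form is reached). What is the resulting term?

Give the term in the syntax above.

Answer: ((\g.(\h.(u (g h)))) u)

Derivation:
Step 0: (((\d.(\e.((d e) e))) (\f.(\g.(\h.(f (g h)))))) u)
Step 1: ((\e.(((\f.(\g.(\h.(f (g h))))) e) e)) u)
Step 2: (((\f.(\g.(\h.(f (g h))))) u) u)
Step 3: ((\g.(\h.(u (g h)))) u)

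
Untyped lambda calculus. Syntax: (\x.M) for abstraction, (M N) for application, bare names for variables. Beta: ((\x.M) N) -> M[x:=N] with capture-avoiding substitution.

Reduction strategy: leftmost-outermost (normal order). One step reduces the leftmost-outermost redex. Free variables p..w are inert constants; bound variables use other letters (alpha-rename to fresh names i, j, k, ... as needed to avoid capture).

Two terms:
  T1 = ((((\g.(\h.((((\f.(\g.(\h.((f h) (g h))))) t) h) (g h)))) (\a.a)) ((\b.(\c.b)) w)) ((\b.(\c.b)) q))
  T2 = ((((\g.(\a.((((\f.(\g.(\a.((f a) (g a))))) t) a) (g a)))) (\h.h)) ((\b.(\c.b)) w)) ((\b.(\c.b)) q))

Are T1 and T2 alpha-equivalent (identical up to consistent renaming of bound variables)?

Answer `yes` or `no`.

Term 1: ((((\g.(\h.((((\f.(\g.(\h.((f h) (g h))))) t) h) (g h)))) (\a.a)) ((\b.(\c.b)) w)) ((\b.(\c.b)) q))
Term 2: ((((\g.(\a.((((\f.(\g.(\a.((f a) (g a))))) t) a) (g a)))) (\h.h)) ((\b.(\c.b)) w)) ((\b.(\c.b)) q))
Alpha-equivalence: compare structure up to binder renaming.
Result: True

Answer: yes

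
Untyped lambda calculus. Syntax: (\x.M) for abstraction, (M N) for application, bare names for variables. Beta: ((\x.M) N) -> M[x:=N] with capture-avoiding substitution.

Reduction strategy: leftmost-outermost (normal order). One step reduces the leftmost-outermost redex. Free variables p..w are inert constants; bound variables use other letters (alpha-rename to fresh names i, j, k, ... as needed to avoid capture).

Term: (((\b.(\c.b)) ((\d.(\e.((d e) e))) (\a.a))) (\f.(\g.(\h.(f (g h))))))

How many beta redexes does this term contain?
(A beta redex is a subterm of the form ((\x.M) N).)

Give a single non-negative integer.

Answer: 2

Derivation:
Term: (((\b.(\c.b)) ((\d.(\e.((d e) e))) (\a.a))) (\f.(\g.(\h.(f (g h))))))
  Redex: ((\b.(\c.b)) ((\d.(\e.((d e) e))) (\a.a)))
  Redex: ((\d.(\e.((d e) e))) (\a.a))
Total redexes: 2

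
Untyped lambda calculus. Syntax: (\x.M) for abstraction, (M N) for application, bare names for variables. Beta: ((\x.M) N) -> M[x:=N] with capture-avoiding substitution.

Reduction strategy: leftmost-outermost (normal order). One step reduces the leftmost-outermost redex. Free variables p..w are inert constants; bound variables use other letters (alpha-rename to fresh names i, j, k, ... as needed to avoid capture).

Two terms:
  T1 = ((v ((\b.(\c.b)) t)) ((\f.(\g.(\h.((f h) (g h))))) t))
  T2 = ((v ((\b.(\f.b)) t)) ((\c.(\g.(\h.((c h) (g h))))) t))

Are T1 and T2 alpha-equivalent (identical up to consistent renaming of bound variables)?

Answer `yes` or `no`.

Answer: yes

Derivation:
Term 1: ((v ((\b.(\c.b)) t)) ((\f.(\g.(\h.((f h) (g h))))) t))
Term 2: ((v ((\b.(\f.b)) t)) ((\c.(\g.(\h.((c h) (g h))))) t))
Alpha-equivalence: compare structure up to binder renaming.
Result: True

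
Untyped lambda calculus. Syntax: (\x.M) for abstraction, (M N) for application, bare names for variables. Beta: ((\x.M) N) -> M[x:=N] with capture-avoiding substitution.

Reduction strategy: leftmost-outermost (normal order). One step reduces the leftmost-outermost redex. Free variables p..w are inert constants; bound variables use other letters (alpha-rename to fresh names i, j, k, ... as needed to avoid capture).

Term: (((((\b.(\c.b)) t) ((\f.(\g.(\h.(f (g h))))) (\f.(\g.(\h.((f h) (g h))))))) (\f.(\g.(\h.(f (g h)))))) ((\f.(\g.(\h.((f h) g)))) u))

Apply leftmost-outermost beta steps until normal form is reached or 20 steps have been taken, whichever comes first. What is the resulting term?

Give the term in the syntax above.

Step 0: (((((\b.(\c.b)) t) ((\f.(\g.(\h.(f (g h))))) (\f.(\g.(\h.((f h) (g h))))))) (\f.(\g.(\h.(f (g h)))))) ((\f.(\g.(\h.((f h) g)))) u))
Step 1: ((((\c.t) ((\f.(\g.(\h.(f (g h))))) (\f.(\g.(\h.((f h) (g h))))))) (\f.(\g.(\h.(f (g h)))))) ((\f.(\g.(\h.((f h) g)))) u))
Step 2: ((t (\f.(\g.(\h.(f (g h)))))) ((\f.(\g.(\h.((f h) g)))) u))
Step 3: ((t (\f.(\g.(\h.(f (g h)))))) (\g.(\h.((u h) g))))

Answer: ((t (\f.(\g.(\h.(f (g h)))))) (\g.(\h.((u h) g))))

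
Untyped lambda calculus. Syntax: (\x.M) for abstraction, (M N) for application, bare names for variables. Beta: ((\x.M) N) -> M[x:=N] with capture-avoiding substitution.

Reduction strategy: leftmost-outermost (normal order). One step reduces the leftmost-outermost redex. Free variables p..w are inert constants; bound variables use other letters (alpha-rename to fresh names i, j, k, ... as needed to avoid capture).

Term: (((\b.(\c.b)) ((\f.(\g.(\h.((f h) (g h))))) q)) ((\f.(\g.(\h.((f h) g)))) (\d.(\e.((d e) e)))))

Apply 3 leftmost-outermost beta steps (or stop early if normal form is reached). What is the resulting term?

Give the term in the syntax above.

Answer: (\g.(\h.((q h) (g h))))

Derivation:
Step 0: (((\b.(\c.b)) ((\f.(\g.(\h.((f h) (g h))))) q)) ((\f.(\g.(\h.((f h) g)))) (\d.(\e.((d e) e)))))
Step 1: ((\c.((\f.(\g.(\h.((f h) (g h))))) q)) ((\f.(\g.(\h.((f h) g)))) (\d.(\e.((d e) e)))))
Step 2: ((\f.(\g.(\h.((f h) (g h))))) q)
Step 3: (\g.(\h.((q h) (g h))))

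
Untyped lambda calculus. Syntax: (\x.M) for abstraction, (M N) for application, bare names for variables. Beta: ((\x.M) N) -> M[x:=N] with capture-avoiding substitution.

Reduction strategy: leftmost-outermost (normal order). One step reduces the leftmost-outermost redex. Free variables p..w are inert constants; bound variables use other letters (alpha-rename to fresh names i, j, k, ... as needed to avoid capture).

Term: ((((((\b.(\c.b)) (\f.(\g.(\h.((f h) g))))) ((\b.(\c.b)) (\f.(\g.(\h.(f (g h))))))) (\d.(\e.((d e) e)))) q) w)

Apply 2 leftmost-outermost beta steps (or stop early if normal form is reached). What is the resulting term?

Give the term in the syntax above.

Answer: ((((\f.(\g.(\h.((f h) g)))) (\d.(\e.((d e) e)))) q) w)

Derivation:
Step 0: ((((((\b.(\c.b)) (\f.(\g.(\h.((f h) g))))) ((\b.(\c.b)) (\f.(\g.(\h.(f (g h))))))) (\d.(\e.((d e) e)))) q) w)
Step 1: (((((\c.(\f.(\g.(\h.((f h) g))))) ((\b.(\c.b)) (\f.(\g.(\h.(f (g h))))))) (\d.(\e.((d e) e)))) q) w)
Step 2: ((((\f.(\g.(\h.((f h) g)))) (\d.(\e.((d e) e)))) q) w)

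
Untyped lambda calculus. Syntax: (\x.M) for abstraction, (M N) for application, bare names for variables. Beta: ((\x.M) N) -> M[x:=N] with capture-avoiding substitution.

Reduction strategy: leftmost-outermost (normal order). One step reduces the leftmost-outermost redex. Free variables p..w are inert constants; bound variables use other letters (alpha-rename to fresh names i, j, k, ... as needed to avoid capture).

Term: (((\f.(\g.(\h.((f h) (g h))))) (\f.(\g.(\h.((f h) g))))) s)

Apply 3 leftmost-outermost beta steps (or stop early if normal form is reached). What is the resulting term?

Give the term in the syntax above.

Answer: (\h.((\g.(\i.((h i) g))) (s h)))

Derivation:
Step 0: (((\f.(\g.(\h.((f h) (g h))))) (\f.(\g.(\h.((f h) g))))) s)
Step 1: ((\g.(\h.(((\f.(\g.(\h.((f h) g)))) h) (g h)))) s)
Step 2: (\h.(((\f.(\g.(\h.((f h) g)))) h) (s h)))
Step 3: (\h.((\g.(\i.((h i) g))) (s h)))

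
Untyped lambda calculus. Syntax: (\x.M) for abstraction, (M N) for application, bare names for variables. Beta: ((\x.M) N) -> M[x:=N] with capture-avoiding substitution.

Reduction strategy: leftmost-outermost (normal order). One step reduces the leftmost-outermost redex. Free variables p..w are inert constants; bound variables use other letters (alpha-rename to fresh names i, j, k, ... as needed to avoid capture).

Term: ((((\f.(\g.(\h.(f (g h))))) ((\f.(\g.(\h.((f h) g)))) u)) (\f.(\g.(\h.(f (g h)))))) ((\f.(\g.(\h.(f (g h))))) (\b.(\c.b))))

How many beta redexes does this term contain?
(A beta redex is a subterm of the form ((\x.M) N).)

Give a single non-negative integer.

Term: ((((\f.(\g.(\h.(f (g h))))) ((\f.(\g.(\h.((f h) g)))) u)) (\f.(\g.(\h.(f (g h)))))) ((\f.(\g.(\h.(f (g h))))) (\b.(\c.b))))
  Redex: ((\f.(\g.(\h.(f (g h))))) ((\f.(\g.(\h.((f h) g)))) u))
  Redex: ((\f.(\g.(\h.((f h) g)))) u)
  Redex: ((\f.(\g.(\h.(f (g h))))) (\b.(\c.b)))
Total redexes: 3

Answer: 3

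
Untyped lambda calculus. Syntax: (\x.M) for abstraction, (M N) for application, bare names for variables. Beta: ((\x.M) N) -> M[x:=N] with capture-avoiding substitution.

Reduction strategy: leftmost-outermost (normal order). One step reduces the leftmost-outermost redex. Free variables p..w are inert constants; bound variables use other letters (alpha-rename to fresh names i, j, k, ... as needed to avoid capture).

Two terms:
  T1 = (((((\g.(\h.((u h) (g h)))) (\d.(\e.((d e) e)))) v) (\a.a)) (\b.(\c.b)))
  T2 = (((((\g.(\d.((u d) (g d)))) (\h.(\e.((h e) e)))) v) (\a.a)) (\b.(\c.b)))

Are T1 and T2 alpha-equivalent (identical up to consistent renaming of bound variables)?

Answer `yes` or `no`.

Term 1: (((((\g.(\h.((u h) (g h)))) (\d.(\e.((d e) e)))) v) (\a.a)) (\b.(\c.b)))
Term 2: (((((\g.(\d.((u d) (g d)))) (\h.(\e.((h e) e)))) v) (\a.a)) (\b.(\c.b)))
Alpha-equivalence: compare structure up to binder renaming.
Result: True

Answer: yes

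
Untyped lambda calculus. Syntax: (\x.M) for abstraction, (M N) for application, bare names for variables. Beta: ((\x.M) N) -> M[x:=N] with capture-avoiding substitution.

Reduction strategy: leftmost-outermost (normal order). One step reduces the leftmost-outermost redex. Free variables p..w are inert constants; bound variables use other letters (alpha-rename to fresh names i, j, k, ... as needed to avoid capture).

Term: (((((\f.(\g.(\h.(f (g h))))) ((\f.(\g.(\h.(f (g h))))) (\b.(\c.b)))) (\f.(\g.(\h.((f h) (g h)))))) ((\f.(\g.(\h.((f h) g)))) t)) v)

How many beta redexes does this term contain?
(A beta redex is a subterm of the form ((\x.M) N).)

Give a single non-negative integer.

Term: (((((\f.(\g.(\h.(f (g h))))) ((\f.(\g.(\h.(f (g h))))) (\b.(\c.b)))) (\f.(\g.(\h.((f h) (g h)))))) ((\f.(\g.(\h.((f h) g)))) t)) v)
  Redex: ((\f.(\g.(\h.(f (g h))))) ((\f.(\g.(\h.(f (g h))))) (\b.(\c.b))))
  Redex: ((\f.(\g.(\h.(f (g h))))) (\b.(\c.b)))
  Redex: ((\f.(\g.(\h.((f h) g)))) t)
Total redexes: 3

Answer: 3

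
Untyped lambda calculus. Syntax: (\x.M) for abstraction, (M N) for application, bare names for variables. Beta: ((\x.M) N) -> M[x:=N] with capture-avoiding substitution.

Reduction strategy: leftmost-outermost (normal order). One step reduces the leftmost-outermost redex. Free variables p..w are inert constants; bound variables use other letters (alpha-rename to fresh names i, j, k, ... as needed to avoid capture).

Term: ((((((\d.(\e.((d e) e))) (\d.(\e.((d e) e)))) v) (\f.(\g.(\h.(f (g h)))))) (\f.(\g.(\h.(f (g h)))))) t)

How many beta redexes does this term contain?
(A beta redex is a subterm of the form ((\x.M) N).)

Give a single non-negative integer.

Answer: 1

Derivation:
Term: ((((((\d.(\e.((d e) e))) (\d.(\e.((d e) e)))) v) (\f.(\g.(\h.(f (g h)))))) (\f.(\g.(\h.(f (g h)))))) t)
  Redex: ((\d.(\e.((d e) e))) (\d.(\e.((d e) e))))
Total redexes: 1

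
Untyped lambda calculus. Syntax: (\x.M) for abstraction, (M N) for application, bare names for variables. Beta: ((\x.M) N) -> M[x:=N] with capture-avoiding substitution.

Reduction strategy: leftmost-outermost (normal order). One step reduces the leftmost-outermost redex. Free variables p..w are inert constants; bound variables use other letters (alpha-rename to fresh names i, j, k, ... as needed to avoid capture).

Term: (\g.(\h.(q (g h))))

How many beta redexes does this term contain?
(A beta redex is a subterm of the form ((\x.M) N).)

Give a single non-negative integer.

Term: (\g.(\h.(q (g h))))
  (no redexes)
Total redexes: 0

Answer: 0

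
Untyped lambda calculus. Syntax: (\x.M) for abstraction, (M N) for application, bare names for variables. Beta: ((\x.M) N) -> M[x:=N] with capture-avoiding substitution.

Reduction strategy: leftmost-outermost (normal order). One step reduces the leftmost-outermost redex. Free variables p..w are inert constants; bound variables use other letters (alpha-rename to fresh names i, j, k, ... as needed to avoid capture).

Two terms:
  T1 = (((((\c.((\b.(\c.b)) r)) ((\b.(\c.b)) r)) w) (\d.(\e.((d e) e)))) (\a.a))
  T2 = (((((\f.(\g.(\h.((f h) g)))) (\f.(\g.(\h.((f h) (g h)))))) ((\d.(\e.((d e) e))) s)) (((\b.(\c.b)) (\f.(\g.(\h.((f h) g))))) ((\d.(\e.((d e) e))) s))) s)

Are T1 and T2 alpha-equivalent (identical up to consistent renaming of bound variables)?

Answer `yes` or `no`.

Term 1: (((((\c.((\b.(\c.b)) r)) ((\b.(\c.b)) r)) w) (\d.(\e.((d e) e)))) (\a.a))
Term 2: (((((\f.(\g.(\h.((f h) g)))) (\f.(\g.(\h.((f h) (g h)))))) ((\d.(\e.((d e) e))) s)) (((\b.(\c.b)) (\f.(\g.(\h.((f h) g))))) ((\d.(\e.((d e) e))) s))) s)
Alpha-equivalence: compare structure up to binder renaming.
Result: False

Answer: no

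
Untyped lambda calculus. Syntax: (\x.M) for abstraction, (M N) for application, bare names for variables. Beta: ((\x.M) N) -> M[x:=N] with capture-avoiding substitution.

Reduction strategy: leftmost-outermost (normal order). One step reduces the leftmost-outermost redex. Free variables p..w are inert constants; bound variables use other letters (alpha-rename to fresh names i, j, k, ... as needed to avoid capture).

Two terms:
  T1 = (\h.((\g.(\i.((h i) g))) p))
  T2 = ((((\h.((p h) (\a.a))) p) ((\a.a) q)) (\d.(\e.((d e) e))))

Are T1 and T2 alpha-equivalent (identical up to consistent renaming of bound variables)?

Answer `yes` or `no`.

Term 1: (\h.((\g.(\i.((h i) g))) p))
Term 2: ((((\h.((p h) (\a.a))) p) ((\a.a) q)) (\d.(\e.((d e) e))))
Alpha-equivalence: compare structure up to binder renaming.
Result: False

Answer: no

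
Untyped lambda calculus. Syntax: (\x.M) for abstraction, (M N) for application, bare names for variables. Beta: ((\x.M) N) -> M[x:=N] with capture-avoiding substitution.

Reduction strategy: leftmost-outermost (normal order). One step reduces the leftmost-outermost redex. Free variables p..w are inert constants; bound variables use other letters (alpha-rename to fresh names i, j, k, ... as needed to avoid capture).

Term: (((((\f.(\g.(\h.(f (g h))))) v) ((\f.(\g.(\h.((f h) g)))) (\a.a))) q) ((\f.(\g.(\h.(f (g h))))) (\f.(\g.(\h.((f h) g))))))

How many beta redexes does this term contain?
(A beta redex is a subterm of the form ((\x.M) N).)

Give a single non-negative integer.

Answer: 3

Derivation:
Term: (((((\f.(\g.(\h.(f (g h))))) v) ((\f.(\g.(\h.((f h) g)))) (\a.a))) q) ((\f.(\g.(\h.(f (g h))))) (\f.(\g.(\h.((f h) g))))))
  Redex: ((\f.(\g.(\h.(f (g h))))) v)
  Redex: ((\f.(\g.(\h.((f h) g)))) (\a.a))
  Redex: ((\f.(\g.(\h.(f (g h))))) (\f.(\g.(\h.((f h) g)))))
Total redexes: 3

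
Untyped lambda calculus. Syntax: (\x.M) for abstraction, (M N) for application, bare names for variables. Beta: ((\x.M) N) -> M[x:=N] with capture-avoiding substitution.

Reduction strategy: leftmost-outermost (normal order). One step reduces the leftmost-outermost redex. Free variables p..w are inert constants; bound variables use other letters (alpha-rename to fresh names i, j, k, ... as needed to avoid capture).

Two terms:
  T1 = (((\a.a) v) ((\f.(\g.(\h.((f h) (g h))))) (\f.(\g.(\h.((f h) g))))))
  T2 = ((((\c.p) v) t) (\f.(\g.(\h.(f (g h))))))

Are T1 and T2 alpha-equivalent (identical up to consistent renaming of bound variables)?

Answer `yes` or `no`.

Answer: no

Derivation:
Term 1: (((\a.a) v) ((\f.(\g.(\h.((f h) (g h))))) (\f.(\g.(\h.((f h) g))))))
Term 2: ((((\c.p) v) t) (\f.(\g.(\h.(f (g h))))))
Alpha-equivalence: compare structure up to binder renaming.
Result: False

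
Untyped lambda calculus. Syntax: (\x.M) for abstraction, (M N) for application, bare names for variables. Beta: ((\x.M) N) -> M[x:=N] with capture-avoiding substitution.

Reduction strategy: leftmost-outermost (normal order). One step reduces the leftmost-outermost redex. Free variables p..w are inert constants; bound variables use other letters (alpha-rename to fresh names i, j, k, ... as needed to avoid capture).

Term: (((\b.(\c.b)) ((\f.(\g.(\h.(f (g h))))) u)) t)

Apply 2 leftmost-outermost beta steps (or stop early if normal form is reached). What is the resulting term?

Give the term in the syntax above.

Step 0: (((\b.(\c.b)) ((\f.(\g.(\h.(f (g h))))) u)) t)
Step 1: ((\c.((\f.(\g.(\h.(f (g h))))) u)) t)
Step 2: ((\f.(\g.(\h.(f (g h))))) u)

Answer: ((\f.(\g.(\h.(f (g h))))) u)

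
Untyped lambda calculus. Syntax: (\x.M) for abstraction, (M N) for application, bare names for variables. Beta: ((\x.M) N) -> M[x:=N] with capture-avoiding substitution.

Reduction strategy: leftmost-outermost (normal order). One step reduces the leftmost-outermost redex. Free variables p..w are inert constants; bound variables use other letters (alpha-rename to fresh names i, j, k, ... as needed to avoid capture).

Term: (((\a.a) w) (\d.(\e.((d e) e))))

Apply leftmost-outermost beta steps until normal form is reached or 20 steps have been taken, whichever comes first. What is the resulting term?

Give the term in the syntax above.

Step 0: (((\a.a) w) (\d.(\e.((d e) e))))
Step 1: (w (\d.(\e.((d e) e))))

Answer: (w (\d.(\e.((d e) e))))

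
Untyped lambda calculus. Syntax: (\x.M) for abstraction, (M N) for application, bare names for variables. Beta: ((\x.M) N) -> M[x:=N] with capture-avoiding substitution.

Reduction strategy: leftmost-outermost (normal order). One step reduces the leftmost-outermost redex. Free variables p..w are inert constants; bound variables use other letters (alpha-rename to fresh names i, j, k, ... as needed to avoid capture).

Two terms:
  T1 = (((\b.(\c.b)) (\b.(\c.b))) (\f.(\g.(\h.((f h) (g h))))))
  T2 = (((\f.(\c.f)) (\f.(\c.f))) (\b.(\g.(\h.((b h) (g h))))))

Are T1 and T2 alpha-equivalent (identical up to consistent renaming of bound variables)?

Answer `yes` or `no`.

Term 1: (((\b.(\c.b)) (\b.(\c.b))) (\f.(\g.(\h.((f h) (g h))))))
Term 2: (((\f.(\c.f)) (\f.(\c.f))) (\b.(\g.(\h.((b h) (g h))))))
Alpha-equivalence: compare structure up to binder renaming.
Result: True

Answer: yes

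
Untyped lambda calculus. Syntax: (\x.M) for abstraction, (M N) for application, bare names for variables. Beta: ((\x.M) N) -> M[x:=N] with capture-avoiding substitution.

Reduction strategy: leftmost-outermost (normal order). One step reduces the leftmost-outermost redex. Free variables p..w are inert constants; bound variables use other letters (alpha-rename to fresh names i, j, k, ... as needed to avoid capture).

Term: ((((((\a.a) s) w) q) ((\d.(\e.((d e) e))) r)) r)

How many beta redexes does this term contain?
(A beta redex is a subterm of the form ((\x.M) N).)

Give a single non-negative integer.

Answer: 2

Derivation:
Term: ((((((\a.a) s) w) q) ((\d.(\e.((d e) e))) r)) r)
  Redex: ((\a.a) s)
  Redex: ((\d.(\e.((d e) e))) r)
Total redexes: 2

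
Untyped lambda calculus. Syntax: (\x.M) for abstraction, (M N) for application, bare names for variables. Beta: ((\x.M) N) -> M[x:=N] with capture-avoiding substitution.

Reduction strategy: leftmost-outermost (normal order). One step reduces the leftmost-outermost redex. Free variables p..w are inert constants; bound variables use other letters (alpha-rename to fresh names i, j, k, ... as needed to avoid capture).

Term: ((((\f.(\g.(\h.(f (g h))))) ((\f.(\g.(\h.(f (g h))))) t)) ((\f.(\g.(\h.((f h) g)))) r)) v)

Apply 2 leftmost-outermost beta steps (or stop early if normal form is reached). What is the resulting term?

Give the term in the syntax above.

Step 0: ((((\f.(\g.(\h.(f (g h))))) ((\f.(\g.(\h.(f (g h))))) t)) ((\f.(\g.(\h.((f h) g)))) r)) v)
Step 1: (((\g.(\h.(((\f.(\g.(\h.(f (g h))))) t) (g h)))) ((\f.(\g.(\h.((f h) g)))) r)) v)
Step 2: ((\h.(((\f.(\g.(\h.(f (g h))))) t) (((\f.(\g.(\h.((f h) g)))) r) h))) v)

Answer: ((\h.(((\f.(\g.(\h.(f (g h))))) t) (((\f.(\g.(\h.((f h) g)))) r) h))) v)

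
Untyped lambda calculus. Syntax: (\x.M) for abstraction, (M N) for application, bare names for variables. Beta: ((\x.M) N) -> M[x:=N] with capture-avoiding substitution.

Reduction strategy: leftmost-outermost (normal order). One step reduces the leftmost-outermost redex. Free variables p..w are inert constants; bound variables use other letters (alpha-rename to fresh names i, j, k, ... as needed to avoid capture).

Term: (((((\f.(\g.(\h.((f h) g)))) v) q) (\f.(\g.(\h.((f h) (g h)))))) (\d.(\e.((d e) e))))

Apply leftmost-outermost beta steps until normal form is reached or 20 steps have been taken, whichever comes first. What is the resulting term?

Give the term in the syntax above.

Answer: (((v (\f.(\g.(\h.((f h) (g h)))))) q) (\d.(\e.((d e) e))))

Derivation:
Step 0: (((((\f.(\g.(\h.((f h) g)))) v) q) (\f.(\g.(\h.((f h) (g h)))))) (\d.(\e.((d e) e))))
Step 1: ((((\g.(\h.((v h) g))) q) (\f.(\g.(\h.((f h) (g h)))))) (\d.(\e.((d e) e))))
Step 2: (((\h.((v h) q)) (\f.(\g.(\h.((f h) (g h)))))) (\d.(\e.((d e) e))))
Step 3: (((v (\f.(\g.(\h.((f h) (g h)))))) q) (\d.(\e.((d e) e))))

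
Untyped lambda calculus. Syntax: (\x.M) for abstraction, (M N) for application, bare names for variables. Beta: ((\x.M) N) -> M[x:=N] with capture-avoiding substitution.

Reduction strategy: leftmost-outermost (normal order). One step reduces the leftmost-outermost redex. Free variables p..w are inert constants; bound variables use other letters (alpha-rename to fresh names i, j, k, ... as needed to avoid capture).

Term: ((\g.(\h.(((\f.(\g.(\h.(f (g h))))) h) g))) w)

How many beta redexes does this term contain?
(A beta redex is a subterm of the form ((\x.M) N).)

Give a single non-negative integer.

Answer: 2

Derivation:
Term: ((\g.(\h.(((\f.(\g.(\h.(f (g h))))) h) g))) w)
  Redex: ((\g.(\h.(((\f.(\g.(\h.(f (g h))))) h) g))) w)
  Redex: ((\f.(\g.(\h.(f (g h))))) h)
Total redexes: 2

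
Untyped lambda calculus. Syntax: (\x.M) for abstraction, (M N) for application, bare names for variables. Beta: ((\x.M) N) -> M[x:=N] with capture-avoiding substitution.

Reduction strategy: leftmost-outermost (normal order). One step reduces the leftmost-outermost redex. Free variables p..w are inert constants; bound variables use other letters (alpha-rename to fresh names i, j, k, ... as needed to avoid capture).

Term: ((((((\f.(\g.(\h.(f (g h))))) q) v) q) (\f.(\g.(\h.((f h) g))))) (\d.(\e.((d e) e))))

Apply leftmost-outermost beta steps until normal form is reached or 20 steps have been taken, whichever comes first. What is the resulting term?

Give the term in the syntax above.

Answer: (((q (v q)) (\f.(\g.(\h.((f h) g))))) (\d.(\e.((d e) e))))

Derivation:
Step 0: ((((((\f.(\g.(\h.(f (g h))))) q) v) q) (\f.(\g.(\h.((f h) g))))) (\d.(\e.((d e) e))))
Step 1: (((((\g.(\h.(q (g h)))) v) q) (\f.(\g.(\h.((f h) g))))) (\d.(\e.((d e) e))))
Step 2: ((((\h.(q (v h))) q) (\f.(\g.(\h.((f h) g))))) (\d.(\e.((d e) e))))
Step 3: (((q (v q)) (\f.(\g.(\h.((f h) g))))) (\d.(\e.((d e) e))))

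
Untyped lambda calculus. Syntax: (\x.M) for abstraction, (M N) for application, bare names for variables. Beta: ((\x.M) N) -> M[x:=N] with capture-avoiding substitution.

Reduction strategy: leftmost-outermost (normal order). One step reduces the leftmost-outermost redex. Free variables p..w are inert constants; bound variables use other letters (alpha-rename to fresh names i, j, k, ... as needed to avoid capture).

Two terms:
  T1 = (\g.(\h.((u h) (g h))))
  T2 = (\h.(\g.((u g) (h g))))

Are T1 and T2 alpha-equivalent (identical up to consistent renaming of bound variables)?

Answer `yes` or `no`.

Answer: yes

Derivation:
Term 1: (\g.(\h.((u h) (g h))))
Term 2: (\h.(\g.((u g) (h g))))
Alpha-equivalence: compare structure up to binder renaming.
Result: True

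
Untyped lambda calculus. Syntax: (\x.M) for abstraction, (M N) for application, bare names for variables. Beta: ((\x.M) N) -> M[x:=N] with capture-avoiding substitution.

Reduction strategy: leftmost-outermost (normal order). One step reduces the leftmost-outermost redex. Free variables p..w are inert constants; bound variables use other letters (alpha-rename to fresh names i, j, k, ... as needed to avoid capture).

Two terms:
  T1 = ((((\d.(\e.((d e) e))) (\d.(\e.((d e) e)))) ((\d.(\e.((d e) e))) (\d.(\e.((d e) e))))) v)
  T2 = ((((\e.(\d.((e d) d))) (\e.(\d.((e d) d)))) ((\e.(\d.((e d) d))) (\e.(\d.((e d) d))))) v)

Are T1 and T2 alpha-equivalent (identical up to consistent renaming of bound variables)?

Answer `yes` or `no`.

Answer: yes

Derivation:
Term 1: ((((\d.(\e.((d e) e))) (\d.(\e.((d e) e)))) ((\d.(\e.((d e) e))) (\d.(\e.((d e) e))))) v)
Term 2: ((((\e.(\d.((e d) d))) (\e.(\d.((e d) d)))) ((\e.(\d.((e d) d))) (\e.(\d.((e d) d))))) v)
Alpha-equivalence: compare structure up to binder renaming.
Result: True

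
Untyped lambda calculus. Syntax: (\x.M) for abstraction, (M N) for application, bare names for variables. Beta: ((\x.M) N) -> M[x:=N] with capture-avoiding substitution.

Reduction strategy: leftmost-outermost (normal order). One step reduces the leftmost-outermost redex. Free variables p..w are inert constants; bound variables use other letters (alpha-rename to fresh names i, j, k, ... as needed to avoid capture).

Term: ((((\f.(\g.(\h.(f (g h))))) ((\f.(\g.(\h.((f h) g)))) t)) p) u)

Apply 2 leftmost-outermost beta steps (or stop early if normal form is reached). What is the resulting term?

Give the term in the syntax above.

Answer: ((\h.(((\f.(\g.(\h.((f h) g)))) t) (p h))) u)

Derivation:
Step 0: ((((\f.(\g.(\h.(f (g h))))) ((\f.(\g.(\h.((f h) g)))) t)) p) u)
Step 1: (((\g.(\h.(((\f.(\g.(\h.((f h) g)))) t) (g h)))) p) u)
Step 2: ((\h.(((\f.(\g.(\h.((f h) g)))) t) (p h))) u)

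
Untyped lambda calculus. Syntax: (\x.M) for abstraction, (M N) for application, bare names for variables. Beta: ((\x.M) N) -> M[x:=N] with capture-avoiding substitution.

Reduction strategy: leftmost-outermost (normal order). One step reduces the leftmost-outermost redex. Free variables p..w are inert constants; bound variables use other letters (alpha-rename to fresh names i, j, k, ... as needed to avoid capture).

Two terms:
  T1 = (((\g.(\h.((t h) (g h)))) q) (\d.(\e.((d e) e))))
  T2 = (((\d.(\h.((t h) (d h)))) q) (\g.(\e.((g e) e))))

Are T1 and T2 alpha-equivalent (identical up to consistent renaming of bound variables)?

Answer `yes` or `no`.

Term 1: (((\g.(\h.((t h) (g h)))) q) (\d.(\e.((d e) e))))
Term 2: (((\d.(\h.((t h) (d h)))) q) (\g.(\e.((g e) e))))
Alpha-equivalence: compare structure up to binder renaming.
Result: True

Answer: yes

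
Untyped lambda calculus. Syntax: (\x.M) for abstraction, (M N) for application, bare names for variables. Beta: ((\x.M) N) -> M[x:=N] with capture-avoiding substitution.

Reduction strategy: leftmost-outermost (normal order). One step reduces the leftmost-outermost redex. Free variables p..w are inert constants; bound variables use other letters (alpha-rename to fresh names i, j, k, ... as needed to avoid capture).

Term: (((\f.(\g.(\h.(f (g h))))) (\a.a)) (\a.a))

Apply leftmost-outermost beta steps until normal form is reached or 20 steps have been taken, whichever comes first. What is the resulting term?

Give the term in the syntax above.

Answer: (\h.h)

Derivation:
Step 0: (((\f.(\g.(\h.(f (g h))))) (\a.a)) (\a.a))
Step 1: ((\g.(\h.((\a.a) (g h)))) (\a.a))
Step 2: (\h.((\a.a) ((\a.a) h)))
Step 3: (\h.((\a.a) h))
Step 4: (\h.h)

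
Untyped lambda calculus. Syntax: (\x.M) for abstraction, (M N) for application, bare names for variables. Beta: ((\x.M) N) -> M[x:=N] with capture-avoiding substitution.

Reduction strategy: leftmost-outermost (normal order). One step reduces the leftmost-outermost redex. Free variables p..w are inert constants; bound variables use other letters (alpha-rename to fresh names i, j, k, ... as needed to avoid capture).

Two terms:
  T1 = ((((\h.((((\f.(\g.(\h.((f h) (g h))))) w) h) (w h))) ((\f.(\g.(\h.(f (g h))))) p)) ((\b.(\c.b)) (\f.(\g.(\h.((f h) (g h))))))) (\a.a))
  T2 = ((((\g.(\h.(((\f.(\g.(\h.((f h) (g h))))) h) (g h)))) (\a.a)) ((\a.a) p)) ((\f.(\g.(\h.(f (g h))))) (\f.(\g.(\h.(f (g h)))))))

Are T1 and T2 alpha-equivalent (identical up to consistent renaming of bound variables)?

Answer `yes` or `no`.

Term 1: ((((\h.((((\f.(\g.(\h.((f h) (g h))))) w) h) (w h))) ((\f.(\g.(\h.(f (g h))))) p)) ((\b.(\c.b)) (\f.(\g.(\h.((f h) (g h))))))) (\a.a))
Term 2: ((((\g.(\h.(((\f.(\g.(\h.((f h) (g h))))) h) (g h)))) (\a.a)) ((\a.a) p)) ((\f.(\g.(\h.(f (g h))))) (\f.(\g.(\h.(f (g h)))))))
Alpha-equivalence: compare structure up to binder renaming.
Result: False

Answer: no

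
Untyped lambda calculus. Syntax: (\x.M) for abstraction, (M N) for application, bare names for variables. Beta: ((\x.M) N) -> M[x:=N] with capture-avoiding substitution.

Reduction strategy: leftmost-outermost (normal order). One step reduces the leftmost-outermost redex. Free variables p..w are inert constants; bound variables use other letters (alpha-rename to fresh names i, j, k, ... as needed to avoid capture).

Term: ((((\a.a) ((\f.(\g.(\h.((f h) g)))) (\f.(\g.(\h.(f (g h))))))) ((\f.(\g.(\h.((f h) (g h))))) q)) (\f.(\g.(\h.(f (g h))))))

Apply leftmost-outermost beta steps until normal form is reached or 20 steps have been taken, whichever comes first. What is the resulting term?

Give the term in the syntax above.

Step 0: ((((\a.a) ((\f.(\g.(\h.((f h) g)))) (\f.(\g.(\h.(f (g h))))))) ((\f.(\g.(\h.((f h) (g h))))) q)) (\f.(\g.(\h.(f (g h))))))
Step 1: ((((\f.(\g.(\h.((f h) g)))) (\f.(\g.(\h.(f (g h)))))) ((\f.(\g.(\h.((f h) (g h))))) q)) (\f.(\g.(\h.(f (g h))))))
Step 2: (((\g.(\h.(((\f.(\g.(\h.(f (g h))))) h) g))) ((\f.(\g.(\h.((f h) (g h))))) q)) (\f.(\g.(\h.(f (g h))))))
Step 3: ((\h.(((\f.(\g.(\h.(f (g h))))) h) ((\f.(\g.(\h.((f h) (g h))))) q))) (\f.(\g.(\h.(f (g h))))))
Step 4: (((\f.(\g.(\h.(f (g h))))) (\f.(\g.(\h.(f (g h)))))) ((\f.(\g.(\h.((f h) (g h))))) q))
Step 5: ((\g.(\h.((\f.(\g.(\h.(f (g h))))) (g h)))) ((\f.(\g.(\h.((f h) (g h))))) q))
Step 6: (\h.((\f.(\g.(\h.(f (g h))))) (((\f.(\g.(\h.((f h) (g h))))) q) h)))
Step 7: (\h.(\g.(\i.((((\f.(\g.(\h.((f h) (g h))))) q) h) (g i)))))
Step 8: (\h.(\g.(\i.(((\g.(\h.((q h) (g h)))) h) (g i)))))
Step 9: (\h.(\g.(\i.((\i.((q i) (h i))) (g i)))))
Step 10: (\h.(\g.(\i.((q (g i)) (h (g i))))))

Answer: (\h.(\g.(\i.((q (g i)) (h (g i))))))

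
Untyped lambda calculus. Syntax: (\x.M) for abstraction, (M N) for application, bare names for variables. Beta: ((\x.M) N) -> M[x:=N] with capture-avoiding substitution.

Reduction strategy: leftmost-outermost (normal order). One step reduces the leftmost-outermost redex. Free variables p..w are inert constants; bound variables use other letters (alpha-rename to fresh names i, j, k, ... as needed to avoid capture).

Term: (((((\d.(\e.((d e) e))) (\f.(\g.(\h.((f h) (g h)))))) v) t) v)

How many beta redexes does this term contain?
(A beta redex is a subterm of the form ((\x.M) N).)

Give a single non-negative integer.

Term: (((((\d.(\e.((d e) e))) (\f.(\g.(\h.((f h) (g h)))))) v) t) v)
  Redex: ((\d.(\e.((d e) e))) (\f.(\g.(\h.((f h) (g h))))))
Total redexes: 1

Answer: 1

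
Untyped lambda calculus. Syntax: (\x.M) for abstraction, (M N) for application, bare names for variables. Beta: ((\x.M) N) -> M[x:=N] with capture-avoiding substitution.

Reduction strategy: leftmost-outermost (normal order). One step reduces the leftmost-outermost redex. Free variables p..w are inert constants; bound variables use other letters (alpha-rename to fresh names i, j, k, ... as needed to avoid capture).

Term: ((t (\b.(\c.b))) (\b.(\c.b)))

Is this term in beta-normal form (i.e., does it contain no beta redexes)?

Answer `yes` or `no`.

Term: ((t (\b.(\c.b))) (\b.(\c.b)))
No beta redexes found.

Answer: yes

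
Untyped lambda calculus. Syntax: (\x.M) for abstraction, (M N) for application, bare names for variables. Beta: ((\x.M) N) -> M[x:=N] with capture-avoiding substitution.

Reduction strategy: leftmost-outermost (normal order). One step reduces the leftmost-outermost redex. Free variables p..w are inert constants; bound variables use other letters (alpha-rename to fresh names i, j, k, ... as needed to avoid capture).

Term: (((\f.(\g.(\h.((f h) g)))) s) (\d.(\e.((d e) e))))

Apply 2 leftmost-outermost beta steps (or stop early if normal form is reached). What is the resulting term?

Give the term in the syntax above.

Answer: (\h.((s h) (\d.(\e.((d e) e)))))

Derivation:
Step 0: (((\f.(\g.(\h.((f h) g)))) s) (\d.(\e.((d e) e))))
Step 1: ((\g.(\h.((s h) g))) (\d.(\e.((d e) e))))
Step 2: (\h.((s h) (\d.(\e.((d e) e)))))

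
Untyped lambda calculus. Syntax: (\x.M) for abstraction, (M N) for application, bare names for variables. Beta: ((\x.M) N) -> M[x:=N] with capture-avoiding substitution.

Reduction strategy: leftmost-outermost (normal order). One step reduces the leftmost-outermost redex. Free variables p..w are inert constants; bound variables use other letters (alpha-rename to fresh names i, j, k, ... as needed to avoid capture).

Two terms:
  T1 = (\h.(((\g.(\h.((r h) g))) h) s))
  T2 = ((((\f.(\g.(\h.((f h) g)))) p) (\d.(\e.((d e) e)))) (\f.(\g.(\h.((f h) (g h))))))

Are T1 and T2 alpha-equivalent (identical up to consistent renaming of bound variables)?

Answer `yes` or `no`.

Term 1: (\h.(((\g.(\h.((r h) g))) h) s))
Term 2: ((((\f.(\g.(\h.((f h) g)))) p) (\d.(\e.((d e) e)))) (\f.(\g.(\h.((f h) (g h))))))
Alpha-equivalence: compare structure up to binder renaming.
Result: False

Answer: no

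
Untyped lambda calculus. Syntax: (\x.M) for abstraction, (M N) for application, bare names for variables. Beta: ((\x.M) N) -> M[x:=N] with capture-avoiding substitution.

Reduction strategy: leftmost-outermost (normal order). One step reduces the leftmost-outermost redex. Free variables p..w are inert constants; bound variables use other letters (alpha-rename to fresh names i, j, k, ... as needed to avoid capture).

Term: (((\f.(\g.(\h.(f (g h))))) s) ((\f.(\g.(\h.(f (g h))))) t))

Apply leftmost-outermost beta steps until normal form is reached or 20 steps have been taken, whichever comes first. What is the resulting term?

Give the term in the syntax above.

Step 0: (((\f.(\g.(\h.(f (g h))))) s) ((\f.(\g.(\h.(f (g h))))) t))
Step 1: ((\g.(\h.(s (g h)))) ((\f.(\g.(\h.(f (g h))))) t))
Step 2: (\h.(s (((\f.(\g.(\h.(f (g h))))) t) h)))
Step 3: (\h.(s ((\g.(\h.(t (g h)))) h)))
Step 4: (\h.(s (\i.(t (h i)))))

Answer: (\h.(s (\i.(t (h i)))))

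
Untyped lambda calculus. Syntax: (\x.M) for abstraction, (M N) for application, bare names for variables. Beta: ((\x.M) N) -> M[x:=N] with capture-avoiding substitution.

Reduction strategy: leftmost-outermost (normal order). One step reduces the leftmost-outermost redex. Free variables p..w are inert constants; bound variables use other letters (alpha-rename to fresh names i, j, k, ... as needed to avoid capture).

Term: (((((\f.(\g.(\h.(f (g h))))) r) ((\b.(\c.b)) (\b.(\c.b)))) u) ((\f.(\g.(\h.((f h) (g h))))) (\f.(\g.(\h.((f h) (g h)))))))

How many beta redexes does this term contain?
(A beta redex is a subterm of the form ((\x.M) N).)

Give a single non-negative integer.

Term: (((((\f.(\g.(\h.(f (g h))))) r) ((\b.(\c.b)) (\b.(\c.b)))) u) ((\f.(\g.(\h.((f h) (g h))))) (\f.(\g.(\h.((f h) (g h)))))))
  Redex: ((\f.(\g.(\h.(f (g h))))) r)
  Redex: ((\b.(\c.b)) (\b.(\c.b)))
  Redex: ((\f.(\g.(\h.((f h) (g h))))) (\f.(\g.(\h.((f h) (g h))))))
Total redexes: 3

Answer: 3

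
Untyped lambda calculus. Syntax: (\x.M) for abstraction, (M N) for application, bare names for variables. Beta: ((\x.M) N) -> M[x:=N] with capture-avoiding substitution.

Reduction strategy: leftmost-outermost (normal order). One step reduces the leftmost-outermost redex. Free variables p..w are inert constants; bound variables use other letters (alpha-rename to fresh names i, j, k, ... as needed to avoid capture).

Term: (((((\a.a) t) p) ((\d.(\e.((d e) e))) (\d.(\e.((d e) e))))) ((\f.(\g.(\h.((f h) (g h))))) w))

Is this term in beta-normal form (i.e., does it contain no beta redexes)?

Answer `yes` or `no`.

Answer: no

Derivation:
Term: (((((\a.a) t) p) ((\d.(\e.((d e) e))) (\d.(\e.((d e) e))))) ((\f.(\g.(\h.((f h) (g h))))) w))
Found 3 beta redex(es).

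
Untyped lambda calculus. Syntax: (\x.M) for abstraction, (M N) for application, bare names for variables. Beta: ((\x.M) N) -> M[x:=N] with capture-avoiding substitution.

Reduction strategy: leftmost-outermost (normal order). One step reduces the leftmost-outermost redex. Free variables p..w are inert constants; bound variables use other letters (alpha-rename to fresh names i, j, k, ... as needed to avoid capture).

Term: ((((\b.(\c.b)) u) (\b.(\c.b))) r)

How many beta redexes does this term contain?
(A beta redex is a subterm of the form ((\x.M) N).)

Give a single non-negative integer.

Answer: 1

Derivation:
Term: ((((\b.(\c.b)) u) (\b.(\c.b))) r)
  Redex: ((\b.(\c.b)) u)
Total redexes: 1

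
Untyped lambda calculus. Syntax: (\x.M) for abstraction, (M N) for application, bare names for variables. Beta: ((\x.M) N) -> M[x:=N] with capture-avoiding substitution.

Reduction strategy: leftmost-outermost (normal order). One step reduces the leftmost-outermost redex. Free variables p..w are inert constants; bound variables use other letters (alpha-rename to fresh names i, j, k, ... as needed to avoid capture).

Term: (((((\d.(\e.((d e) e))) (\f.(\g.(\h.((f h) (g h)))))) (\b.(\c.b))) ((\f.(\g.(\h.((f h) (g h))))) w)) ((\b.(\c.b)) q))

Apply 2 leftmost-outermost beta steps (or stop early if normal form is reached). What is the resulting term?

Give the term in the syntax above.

Step 0: (((((\d.(\e.((d e) e))) (\f.(\g.(\h.((f h) (g h)))))) (\b.(\c.b))) ((\f.(\g.(\h.((f h) (g h))))) w)) ((\b.(\c.b)) q))
Step 1: ((((\e.(((\f.(\g.(\h.((f h) (g h))))) e) e)) (\b.(\c.b))) ((\f.(\g.(\h.((f h) (g h))))) w)) ((\b.(\c.b)) q))
Step 2: (((((\f.(\g.(\h.((f h) (g h))))) (\b.(\c.b))) (\b.(\c.b))) ((\f.(\g.(\h.((f h) (g h))))) w)) ((\b.(\c.b)) q))

Answer: (((((\f.(\g.(\h.((f h) (g h))))) (\b.(\c.b))) (\b.(\c.b))) ((\f.(\g.(\h.((f h) (g h))))) w)) ((\b.(\c.b)) q))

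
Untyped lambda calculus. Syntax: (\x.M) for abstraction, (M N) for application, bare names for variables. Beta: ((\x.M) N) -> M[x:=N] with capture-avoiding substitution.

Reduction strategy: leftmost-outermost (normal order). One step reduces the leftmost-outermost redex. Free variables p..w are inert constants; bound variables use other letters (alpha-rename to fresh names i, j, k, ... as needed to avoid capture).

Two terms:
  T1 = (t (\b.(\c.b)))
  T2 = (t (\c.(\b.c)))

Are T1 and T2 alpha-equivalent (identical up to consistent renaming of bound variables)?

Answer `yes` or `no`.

Term 1: (t (\b.(\c.b)))
Term 2: (t (\c.(\b.c)))
Alpha-equivalence: compare structure up to binder renaming.
Result: True

Answer: yes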